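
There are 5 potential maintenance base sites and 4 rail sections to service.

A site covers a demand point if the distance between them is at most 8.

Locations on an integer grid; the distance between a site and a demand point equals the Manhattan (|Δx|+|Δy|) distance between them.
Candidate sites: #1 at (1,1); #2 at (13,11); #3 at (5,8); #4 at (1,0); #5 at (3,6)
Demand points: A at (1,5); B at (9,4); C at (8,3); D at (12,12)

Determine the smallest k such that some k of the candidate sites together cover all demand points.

Coverage sets (demand points within 8 of each site):
  #1: {A}
  #2: {D}
  #3: {A, B, C}
  #4: {A}
  #5: {A, B, C}
No single site covers all 4 demand points.
But {#2, #3} covers everything, so the minimum is 2.

2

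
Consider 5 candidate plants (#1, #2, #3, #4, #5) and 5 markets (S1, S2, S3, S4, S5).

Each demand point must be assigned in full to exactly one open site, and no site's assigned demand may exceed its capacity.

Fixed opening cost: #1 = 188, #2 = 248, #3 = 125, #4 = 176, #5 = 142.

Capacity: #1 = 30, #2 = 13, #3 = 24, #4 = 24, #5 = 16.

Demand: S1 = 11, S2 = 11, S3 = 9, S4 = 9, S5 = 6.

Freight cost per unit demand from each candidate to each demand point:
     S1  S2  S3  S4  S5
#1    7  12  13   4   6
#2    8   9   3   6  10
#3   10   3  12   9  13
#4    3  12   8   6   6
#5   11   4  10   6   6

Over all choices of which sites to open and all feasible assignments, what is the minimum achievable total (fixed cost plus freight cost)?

Open {#1, #3}; cheapest assignment that respects the capacities:
  #1 (cap 30, load 26): S1, S4, S5 — cost 11×7 + 9×4 + 6×6 = 149
  #3 (cap 24, load 20): S2, S3 — cost 11×3 + 9×12 = 141
  Shipping 290, fixed 313 → total 603.
  Any other capacity-feasible assignment to {#1, #3} ships for at least 290.
Compare {#3, #4}: its best feasible assignment gives total 606.
Compare {#3, #4, #5}: its best feasible assignment gives total 671.
Every other set of open sites that can feasibly serve all demand totals ≥ 606 even under its best assignment. Minimum: 603.

603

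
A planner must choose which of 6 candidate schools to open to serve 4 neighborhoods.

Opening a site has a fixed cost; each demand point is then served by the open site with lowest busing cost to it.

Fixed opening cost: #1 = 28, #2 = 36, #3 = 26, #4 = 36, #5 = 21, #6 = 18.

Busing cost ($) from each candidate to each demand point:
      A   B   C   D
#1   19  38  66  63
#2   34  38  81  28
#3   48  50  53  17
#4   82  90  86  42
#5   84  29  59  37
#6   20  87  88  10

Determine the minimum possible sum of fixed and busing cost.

Open {#5, #6}: assign each demand point to its cheapest open site.
  A→#6 20, B→#5 29, C→#5 59, D→#6 10
  busing cost 118, fixed 39 → total 157.
Compare {#3, #6}: busing cost 133 + fixed 44 = 177.
Compare {#3, #5, #6}: busing cost 112 + fixed 65 = 177.
Compare {#1, #6}: busing cost 133 + fixed 46 = 179.
All other subsets cost ≥ 177. Minimum total cost: 157.

157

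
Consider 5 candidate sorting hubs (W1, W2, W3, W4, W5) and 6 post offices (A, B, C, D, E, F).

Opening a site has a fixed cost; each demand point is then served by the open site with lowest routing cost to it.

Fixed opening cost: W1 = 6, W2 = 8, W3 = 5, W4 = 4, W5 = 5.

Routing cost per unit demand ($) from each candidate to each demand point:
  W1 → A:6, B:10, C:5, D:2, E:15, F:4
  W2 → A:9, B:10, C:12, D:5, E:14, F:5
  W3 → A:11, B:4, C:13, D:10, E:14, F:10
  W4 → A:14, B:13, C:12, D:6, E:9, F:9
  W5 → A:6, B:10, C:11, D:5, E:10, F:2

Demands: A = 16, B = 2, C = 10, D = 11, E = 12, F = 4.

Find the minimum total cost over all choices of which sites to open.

312

Open {W1, W3, W4, W5}: assign each demand point to its cheapest open site.
  A→W1 16×6=96, B→W3 2×4=8, C→W1 10×5=50, D→W1 11×2=22, E→W4 12×9=108, F→W5 4×2=8
  routing cost 292, fixed 20 → total 312.
Compare {W1, W3, W4}: routing cost 300 + fixed 15 = 315.
Compare {W1, W4, W5}: routing cost 304 + fixed 15 = 319.
Compare {W1, W3, W5}: routing cost 304 + fixed 16 = 320.
All other subsets cost ≥ 315. Minimum total cost: 312.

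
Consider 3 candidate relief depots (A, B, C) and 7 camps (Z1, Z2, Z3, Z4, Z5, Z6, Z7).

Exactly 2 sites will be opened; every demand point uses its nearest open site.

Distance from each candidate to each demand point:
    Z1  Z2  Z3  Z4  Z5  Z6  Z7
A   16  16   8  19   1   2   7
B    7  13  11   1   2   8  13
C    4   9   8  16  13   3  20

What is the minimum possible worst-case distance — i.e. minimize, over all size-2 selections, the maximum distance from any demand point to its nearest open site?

Open {A, B}.
  Farthest demand point is Z2 at distance 13 (to B); all others are ≤ 13.
With {B, C} the worst case is 13.
With {A, C} the worst case is 16.
No size-2 selection achieves below 13.

13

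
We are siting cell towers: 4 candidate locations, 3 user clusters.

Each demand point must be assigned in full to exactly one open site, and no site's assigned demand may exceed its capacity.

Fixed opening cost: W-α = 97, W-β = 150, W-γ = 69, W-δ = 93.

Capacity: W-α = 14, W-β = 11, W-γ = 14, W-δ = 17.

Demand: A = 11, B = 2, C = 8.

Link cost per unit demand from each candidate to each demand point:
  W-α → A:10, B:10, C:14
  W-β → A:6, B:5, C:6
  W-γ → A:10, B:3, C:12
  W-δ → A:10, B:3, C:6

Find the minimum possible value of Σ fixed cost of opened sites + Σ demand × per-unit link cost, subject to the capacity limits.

Open {W-γ, W-δ}; cheapest assignment that respects the capacities:
  W-γ (cap 14, load 13): A, B — cost 11×10 + 2×3 = 116
  W-δ (cap 17, load 8): C — cost 8×6 = 48
  Shipping 164, fixed 162 → total 326.
  Any other capacity-feasible assignment to {W-γ, W-δ} ships for at least 164.
Compare {W-α, W-δ}: its best feasible assignment gives total 354.
Compare {W-β, W-δ}: its best feasible assignment gives total 363.
Every other set of open sites that can feasibly serve all demand totals ≥ 354 even under its best assignment. Minimum: 326.

326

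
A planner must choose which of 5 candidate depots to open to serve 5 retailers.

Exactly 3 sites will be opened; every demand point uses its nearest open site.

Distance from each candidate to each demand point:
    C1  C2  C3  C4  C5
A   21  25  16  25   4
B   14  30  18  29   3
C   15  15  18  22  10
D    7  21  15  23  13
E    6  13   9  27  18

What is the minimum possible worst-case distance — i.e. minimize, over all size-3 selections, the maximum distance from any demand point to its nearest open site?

Open {A, B, C}.
  Farthest demand point is C4 at distance 22 (to C); all others are ≤ 22.
With {A, C, D} the worst case is 22.
With {A, C, E} the worst case is 22.
No size-3 selection achieves below 22.

22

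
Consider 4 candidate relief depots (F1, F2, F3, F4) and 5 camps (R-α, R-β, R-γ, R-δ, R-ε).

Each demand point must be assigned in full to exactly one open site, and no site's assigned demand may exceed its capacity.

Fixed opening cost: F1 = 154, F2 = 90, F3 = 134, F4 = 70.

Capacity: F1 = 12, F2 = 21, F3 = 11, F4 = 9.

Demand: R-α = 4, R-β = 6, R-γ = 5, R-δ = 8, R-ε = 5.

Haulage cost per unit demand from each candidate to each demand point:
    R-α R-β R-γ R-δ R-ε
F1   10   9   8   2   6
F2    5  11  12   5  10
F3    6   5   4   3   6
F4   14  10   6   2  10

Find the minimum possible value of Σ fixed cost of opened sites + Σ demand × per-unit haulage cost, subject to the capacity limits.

Open {F2, F4}; cheapest assignment that respects the capacities:
  F2 (cap 21, load 20): R-α, R-β, R-γ, R-ε — cost 4×5 + 6×11 + 5×12 + 5×10 = 196
  F4 (cap 9, load 8): R-δ — cost 8×2 = 16
  Shipping 212, fixed 160 → total 372.
  Any other capacity-feasible assignment to {F2, F4} ships for at least 212.
Compare {F2, F3}: its best feasible assignment gives total 384.
Compare {F2, F3, F4}: its best feasible assignment gives total 430.
Every other set of open sites that can feasibly serve all demand totals ≥ 384 even under its best assignment. Minimum: 372.

372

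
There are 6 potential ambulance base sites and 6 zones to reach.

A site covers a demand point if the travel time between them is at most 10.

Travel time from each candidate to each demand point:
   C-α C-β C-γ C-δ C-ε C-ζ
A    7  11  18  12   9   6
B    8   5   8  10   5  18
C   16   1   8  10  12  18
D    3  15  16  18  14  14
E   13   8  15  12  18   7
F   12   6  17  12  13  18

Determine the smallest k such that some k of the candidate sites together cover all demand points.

Coverage sets (demand points within 10 of each site):
  A: {C-α, C-ε, C-ζ}
  B: {C-α, C-β, C-γ, C-δ, C-ε}
  C: {C-β, C-γ, C-δ}
  D: {C-α}
  E: {C-β, C-ζ}
  F: {C-β}
No single site covers all 6 demand points.
But {A, B} covers everything, so the minimum is 2.

2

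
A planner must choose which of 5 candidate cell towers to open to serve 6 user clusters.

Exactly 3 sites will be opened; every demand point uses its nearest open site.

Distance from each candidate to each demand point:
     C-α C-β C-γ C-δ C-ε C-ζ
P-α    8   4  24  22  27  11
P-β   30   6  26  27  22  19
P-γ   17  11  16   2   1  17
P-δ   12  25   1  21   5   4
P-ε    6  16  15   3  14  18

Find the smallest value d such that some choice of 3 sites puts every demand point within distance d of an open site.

6

Open {P-α, P-δ, P-ε}.
  Farthest demand point is C-α at distance 6 (to P-ε); all others are ≤ 6.
With {P-β, P-δ, P-ε} the worst case is 6.
With {P-α, P-γ, P-δ} the worst case is 8.
No size-3 selection achieves below 6.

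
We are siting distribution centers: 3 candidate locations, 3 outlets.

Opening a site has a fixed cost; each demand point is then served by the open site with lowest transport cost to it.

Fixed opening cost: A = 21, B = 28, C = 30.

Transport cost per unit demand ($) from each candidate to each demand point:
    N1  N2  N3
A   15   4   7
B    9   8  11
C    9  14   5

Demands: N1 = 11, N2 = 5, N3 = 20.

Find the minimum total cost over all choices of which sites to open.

270

Open {A, C}: assign each demand point to its cheapest open site.
  N1→C 11×9=99, N2→A 5×4=20, N3→C 20×5=100
  transport cost 219, fixed 51 → total 270.
Compare {B, C}: transport cost 239 + fixed 58 = 297.
Compare {A, B, C}: transport cost 219 + fixed 79 = 298.
Compare {C}: transport cost 269 + fixed 30 = 299.
All other subsets cost ≥ 297. Minimum total cost: 270.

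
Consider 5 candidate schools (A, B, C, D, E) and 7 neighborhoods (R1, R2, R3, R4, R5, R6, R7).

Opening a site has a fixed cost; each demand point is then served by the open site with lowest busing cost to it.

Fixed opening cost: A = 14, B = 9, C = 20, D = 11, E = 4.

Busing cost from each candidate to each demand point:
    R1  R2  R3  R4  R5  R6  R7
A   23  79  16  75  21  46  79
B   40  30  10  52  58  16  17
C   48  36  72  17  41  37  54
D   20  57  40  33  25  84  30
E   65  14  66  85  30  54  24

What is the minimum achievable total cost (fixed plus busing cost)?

159

Open {B, D, E}: assign each demand point to its cheapest open site.
  R1→D 20, R2→E 14, R3→B 10, R4→D 33, R5→D 25, R6→B 16, R7→B 17
  busing cost 135, fixed 24 → total 159.
Compare {B, C, D, E}: busing cost 119 + fixed 44 = 163.
Compare {A, B, C, E}: busing cost 118 + fixed 47 = 165.
Compare {A, B, D, E}: busing cost 131 + fixed 38 = 169.
All other subsets cost ≥ 163. Minimum total cost: 159.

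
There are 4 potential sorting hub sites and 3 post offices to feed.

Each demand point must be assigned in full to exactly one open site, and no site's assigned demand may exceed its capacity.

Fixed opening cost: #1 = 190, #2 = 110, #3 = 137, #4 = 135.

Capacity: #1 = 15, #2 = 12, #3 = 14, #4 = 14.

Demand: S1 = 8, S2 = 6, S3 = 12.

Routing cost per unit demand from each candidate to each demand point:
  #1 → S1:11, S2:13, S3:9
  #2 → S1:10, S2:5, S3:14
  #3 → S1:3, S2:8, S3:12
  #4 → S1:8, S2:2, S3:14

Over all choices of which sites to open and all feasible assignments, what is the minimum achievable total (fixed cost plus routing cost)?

487

Open {#2, #3}; cheapest assignment that respects the capacities:
  #2 (cap 12, load 12): S3 — cost 12×14 = 168
  #3 (cap 14, load 14): S1, S2 — cost 8×3 + 6×8 = 72
  Shipping 240, fixed 247 → total 487.
  Any other capacity-feasible assignment to {#2, #3} ships for at least 240.
Compare {#2, #4}: its best feasible assignment gives total 489.
Compare {#3, #4}: its best feasible assignment gives total 492.
Every other set of open sites that can feasibly serve all demand totals ≥ 489 even under its best assignment. Minimum: 487.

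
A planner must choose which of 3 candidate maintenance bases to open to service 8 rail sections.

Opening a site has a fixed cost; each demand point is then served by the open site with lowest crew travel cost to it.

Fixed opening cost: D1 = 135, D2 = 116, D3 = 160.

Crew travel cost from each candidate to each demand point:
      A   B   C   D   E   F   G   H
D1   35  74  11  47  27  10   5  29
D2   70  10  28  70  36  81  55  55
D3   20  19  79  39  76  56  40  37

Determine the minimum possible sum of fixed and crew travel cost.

Open {D1}: assign each demand point to its cheapest open site.
  A→D1 35, B→D1 74, C→D1 11, D→D1 47, E→D1 27, F→D1 10, G→D1 5, H→D1 29
  crew travel cost 238, fixed 135 → total 373.
Compare {D1, D2}: crew travel cost 174 + fixed 251 = 425.
Compare {D1, D3}: crew travel cost 160 + fixed 295 = 455.
Compare {D2}: crew travel cost 405 + fixed 116 = 521.
All other subsets cost ≥ 425. Minimum total cost: 373.

373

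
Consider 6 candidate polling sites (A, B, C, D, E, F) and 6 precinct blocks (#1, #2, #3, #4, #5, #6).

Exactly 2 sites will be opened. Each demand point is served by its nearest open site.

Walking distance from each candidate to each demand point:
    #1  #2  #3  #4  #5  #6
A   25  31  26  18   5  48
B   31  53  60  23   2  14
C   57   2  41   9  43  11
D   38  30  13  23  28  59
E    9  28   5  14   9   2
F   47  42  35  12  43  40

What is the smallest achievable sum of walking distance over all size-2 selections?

36

Open {C, E}.
  #1→E 9, #2→C 2, #3→E 5, #4→C 9, #5→E 9, #6→E 2  ⇒ total 36.
Compare {B, E}: total 60.
Compare {A, E}: total 63.
No size-2 selection does better; minimum is 36.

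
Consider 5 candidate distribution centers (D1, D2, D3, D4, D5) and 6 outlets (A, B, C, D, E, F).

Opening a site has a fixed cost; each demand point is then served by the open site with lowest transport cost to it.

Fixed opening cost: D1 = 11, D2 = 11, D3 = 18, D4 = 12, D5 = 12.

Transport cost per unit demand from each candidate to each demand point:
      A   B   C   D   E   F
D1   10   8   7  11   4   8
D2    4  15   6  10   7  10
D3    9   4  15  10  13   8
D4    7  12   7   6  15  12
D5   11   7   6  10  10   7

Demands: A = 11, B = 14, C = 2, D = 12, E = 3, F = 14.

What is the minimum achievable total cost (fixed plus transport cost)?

Open {D2, D3, D4, D5}: assign each demand point to its cheapest open site.
  A→D2 11×4=44, B→D3 14×4=56, C→D2 2×6=12, D→D4 12×6=72, E→D2 3×7=21, F→D5 14×7=98
  transport cost 303, fixed 53 → total 356.
Compare {D2, D3, D4}: transport cost 317 + fixed 41 = 358.
Compare {D1, D2, D3, D4, D5}: transport cost 294 + fixed 64 = 358.
Compare {D1, D2, D3, D4}: transport cost 308 + fixed 52 = 360.
All other subsets cost ≥ 358. Minimum total cost: 356.

356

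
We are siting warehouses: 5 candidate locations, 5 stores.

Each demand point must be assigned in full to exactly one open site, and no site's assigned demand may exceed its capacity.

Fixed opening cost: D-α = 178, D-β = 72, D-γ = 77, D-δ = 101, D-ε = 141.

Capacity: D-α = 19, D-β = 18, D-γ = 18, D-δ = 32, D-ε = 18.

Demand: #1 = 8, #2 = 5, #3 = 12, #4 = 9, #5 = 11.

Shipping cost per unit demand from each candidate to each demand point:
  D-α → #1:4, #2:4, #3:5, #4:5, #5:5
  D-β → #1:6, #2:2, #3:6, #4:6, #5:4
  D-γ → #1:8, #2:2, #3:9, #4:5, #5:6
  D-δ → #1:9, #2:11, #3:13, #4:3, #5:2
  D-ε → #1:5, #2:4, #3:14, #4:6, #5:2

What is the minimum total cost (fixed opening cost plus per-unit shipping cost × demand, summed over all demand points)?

Open {D-β, D-δ}; cheapest assignment that respects the capacities:
  D-β (cap 18, load 17): #2, #3 — cost 5×2 + 12×6 = 82
  D-δ (cap 32, load 28): #1, #4, #5 — cost 8×9 + 9×3 + 11×2 = 121
  Shipping 203, fixed 173 → total 376.
  Any other capacity-feasible assignment to {D-β, D-δ} ships for at least 203.
Compare {D-γ, D-δ}: its best feasible assignment gives total 417.
Compare {D-β, D-γ, D-δ}: its best feasible assignment gives total 445.
Every other set of open sites that can feasibly serve all demand totals ≥ 417 even under its best assignment. Minimum: 376.

376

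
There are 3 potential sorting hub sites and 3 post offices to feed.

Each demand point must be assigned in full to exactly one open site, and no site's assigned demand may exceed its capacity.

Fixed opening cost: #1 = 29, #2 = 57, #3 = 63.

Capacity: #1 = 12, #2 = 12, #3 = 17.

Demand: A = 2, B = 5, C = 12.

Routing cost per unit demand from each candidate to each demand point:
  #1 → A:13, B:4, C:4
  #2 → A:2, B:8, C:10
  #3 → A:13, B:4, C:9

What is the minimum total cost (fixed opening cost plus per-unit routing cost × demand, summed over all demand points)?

178

Open {#1, #2}; cheapest assignment that respects the capacities:
  #1 (cap 12, load 12): C — cost 12×4 = 48
  #2 (cap 12, load 7): A, B — cost 2×2 + 5×8 = 44
  Shipping 92, fixed 86 → total 178.
  Any other capacity-feasible assignment to {#1, #2} ships for at least 92.
Compare {#1, #3}: its best feasible assignment gives total 186.
Compare {#1, #2, #3}: its best feasible assignment gives total 221.
Every other set of open sites that can feasibly serve all demand totals ≥ 186 even under its best assignment. Minimum: 178.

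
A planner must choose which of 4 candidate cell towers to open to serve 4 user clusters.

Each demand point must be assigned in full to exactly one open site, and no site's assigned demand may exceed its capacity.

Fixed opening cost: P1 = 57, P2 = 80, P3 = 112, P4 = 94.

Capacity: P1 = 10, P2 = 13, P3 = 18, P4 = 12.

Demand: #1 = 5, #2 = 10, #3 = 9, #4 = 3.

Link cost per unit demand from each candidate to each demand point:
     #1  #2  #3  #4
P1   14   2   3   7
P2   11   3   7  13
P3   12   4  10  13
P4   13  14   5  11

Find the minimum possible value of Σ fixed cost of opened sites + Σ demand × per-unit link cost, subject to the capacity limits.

335

Open {P1, P3}; cheapest assignment that respects the capacities:
  P1 (cap 10, load 9): #3 — cost 9×3 = 27
  P3 (cap 18, load 18): #1, #2, #4 — cost 5×12 + 10×4 + 3×13 = 139
  Shipping 166, fixed 169 → total 335.
  Any other capacity-feasible assignment to {P1, P3} ships for at least 166.
Compare {P3, P4}: its best feasible assignment gives total 384.
Compare {P1, P2, P4}: its best feasible assignment gives total 384.
Every other set of open sites that can feasibly serve all demand totals ≥ 384 even under its best assignment. Minimum: 335.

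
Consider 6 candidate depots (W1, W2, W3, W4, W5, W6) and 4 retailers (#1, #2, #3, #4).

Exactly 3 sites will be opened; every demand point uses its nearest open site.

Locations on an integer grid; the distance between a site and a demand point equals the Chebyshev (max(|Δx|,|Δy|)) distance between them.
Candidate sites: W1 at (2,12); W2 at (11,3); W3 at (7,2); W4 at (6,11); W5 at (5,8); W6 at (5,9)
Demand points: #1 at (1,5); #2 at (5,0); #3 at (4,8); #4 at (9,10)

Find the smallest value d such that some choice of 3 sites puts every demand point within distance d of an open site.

Open {W1, W3, W5}.
  Farthest demand point is #1 at distance 4 (to W5); all others are ≤ 4.
With {W1, W3, W6} the worst case is 4.
With {W2, W3, W5} the worst case is 4.
No size-3 selection achieves below 4.

4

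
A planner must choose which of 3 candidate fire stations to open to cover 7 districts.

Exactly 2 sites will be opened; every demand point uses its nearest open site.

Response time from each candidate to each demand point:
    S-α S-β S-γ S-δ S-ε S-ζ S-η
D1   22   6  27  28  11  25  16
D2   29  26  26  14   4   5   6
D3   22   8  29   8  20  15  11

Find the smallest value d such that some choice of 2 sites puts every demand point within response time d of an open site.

26

Open {D1, D2}.
  Farthest demand point is S-γ at response time 26 (to D2); all others are ≤ 26.
With {D2, D3} the worst case is 26.
With {D1, D3} the worst case is 27.
No size-2 selection achieves below 26.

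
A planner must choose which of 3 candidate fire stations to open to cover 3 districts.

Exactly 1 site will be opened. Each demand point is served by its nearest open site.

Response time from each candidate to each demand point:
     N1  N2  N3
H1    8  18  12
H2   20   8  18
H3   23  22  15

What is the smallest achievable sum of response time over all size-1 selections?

Open {H1}.
  N1→H1 8, N2→H1 18, N3→H1 12  ⇒ total 38.
Compare {H2}: total 46.
Compare {H3}: total 60.

38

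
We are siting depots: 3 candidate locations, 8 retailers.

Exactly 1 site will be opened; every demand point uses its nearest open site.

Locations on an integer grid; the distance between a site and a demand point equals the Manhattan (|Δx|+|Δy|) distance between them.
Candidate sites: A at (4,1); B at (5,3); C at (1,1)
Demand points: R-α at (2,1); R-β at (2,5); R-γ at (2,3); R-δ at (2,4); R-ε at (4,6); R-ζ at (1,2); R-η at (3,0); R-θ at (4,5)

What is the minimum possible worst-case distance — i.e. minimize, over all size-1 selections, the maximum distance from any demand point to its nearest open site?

Open {B}.
  Farthest demand point is R-α at distance 5 (to B); all others are ≤ 5.
With {A} the worst case is 6.
With {C} the worst case is 8.
No size-1 selection achieves below 5.

5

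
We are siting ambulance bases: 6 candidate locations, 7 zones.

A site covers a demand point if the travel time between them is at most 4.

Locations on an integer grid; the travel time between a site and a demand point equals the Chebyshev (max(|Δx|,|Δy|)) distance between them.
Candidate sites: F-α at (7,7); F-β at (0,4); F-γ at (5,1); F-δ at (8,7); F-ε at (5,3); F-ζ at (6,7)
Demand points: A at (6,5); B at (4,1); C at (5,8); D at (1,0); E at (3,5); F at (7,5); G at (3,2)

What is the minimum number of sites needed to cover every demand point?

2

Coverage sets (demand points within 4 of each site):
  F-α: {A, C, E, F}
  F-β: {B, D, E, G}
  F-γ: {A, B, D, E, F, G}
  F-δ: {A, C, F}
  F-ε: {A, B, D, E, F, G}
  F-ζ: {A, C, E, F}
No single site covers all 7 demand points.
But {F-α, F-β} covers everything, so the minimum is 2.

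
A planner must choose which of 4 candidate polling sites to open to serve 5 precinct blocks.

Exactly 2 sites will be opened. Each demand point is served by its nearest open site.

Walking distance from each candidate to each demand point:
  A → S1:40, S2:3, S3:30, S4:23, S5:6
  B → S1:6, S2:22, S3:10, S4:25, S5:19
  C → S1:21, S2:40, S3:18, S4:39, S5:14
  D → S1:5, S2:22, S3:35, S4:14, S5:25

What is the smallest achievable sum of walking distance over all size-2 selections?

48

Open {A, B}.
  S1→B 6, S2→A 3, S3→B 10, S4→A 23, S5→A 6  ⇒ total 48.
Compare {A, D}: total 58.
Compare {B, D}: total 70.
No size-2 selection does better; minimum is 48.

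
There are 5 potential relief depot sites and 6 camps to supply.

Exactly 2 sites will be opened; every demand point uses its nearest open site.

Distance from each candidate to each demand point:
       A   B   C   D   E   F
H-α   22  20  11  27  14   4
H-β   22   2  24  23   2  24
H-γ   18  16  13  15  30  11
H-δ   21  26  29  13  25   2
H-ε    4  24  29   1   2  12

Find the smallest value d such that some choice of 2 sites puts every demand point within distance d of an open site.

16

Open {H-γ, H-ε}.
  Farthest demand point is B at distance 16 (to H-γ); all others are ≤ 16.
With {H-α, H-γ} the worst case is 18.
With {H-β, H-γ} the worst case is 18.
No size-2 selection achieves below 16.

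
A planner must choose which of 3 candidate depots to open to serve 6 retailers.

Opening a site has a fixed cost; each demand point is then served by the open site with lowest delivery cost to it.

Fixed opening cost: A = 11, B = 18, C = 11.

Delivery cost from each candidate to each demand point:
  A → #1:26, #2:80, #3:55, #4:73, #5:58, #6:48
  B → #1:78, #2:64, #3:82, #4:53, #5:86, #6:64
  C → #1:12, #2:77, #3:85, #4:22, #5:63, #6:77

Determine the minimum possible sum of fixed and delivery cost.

Open {A, C}: assign each demand point to its cheapest open site.
  #1→C 12, #2→C 77, #3→A 55, #4→C 22, #5→A 58, #6→A 48
  delivery cost 272, fixed 22 → total 294.
Compare {A, B, C}: delivery cost 259 + fixed 40 = 299.
Compare {A, B}: delivery cost 304 + fixed 29 = 333.
Compare {B, C}: delivery cost 307 + fixed 29 = 336.
All other subsets cost ≥ 299. Minimum total cost: 294.

294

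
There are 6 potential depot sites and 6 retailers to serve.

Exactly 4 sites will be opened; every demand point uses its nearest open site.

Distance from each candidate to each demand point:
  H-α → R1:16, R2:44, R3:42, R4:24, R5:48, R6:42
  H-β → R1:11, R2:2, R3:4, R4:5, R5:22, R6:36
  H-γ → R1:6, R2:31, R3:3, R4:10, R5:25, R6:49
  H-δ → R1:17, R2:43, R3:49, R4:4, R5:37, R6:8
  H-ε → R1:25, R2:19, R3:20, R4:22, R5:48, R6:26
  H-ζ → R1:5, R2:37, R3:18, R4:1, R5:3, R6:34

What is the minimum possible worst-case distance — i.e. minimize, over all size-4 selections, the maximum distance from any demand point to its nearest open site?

8

Open {H-α, H-β, H-δ, H-ζ}.
  Farthest demand point is R6 at distance 8 (to H-δ); all others are ≤ 8.
With {H-β, H-γ, H-δ, H-ζ} the worst case is 8.
With {H-β, H-δ, H-ε, H-ζ} the worst case is 8.
No size-4 selection achieves below 8.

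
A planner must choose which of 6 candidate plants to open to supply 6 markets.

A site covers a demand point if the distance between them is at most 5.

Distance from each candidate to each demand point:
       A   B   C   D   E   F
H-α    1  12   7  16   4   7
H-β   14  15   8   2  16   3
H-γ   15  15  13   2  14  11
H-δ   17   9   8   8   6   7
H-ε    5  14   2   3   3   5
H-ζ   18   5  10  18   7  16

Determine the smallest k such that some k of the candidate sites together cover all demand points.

Coverage sets (demand points within 5 of each site):
  H-α: {A, E}
  H-β: {D, F}
  H-γ: {D}
  H-δ: {}
  H-ε: {A, C, D, E, F}
  H-ζ: {B}
No single site covers all 6 demand points.
But {H-ε, H-ζ} covers everything, so the minimum is 2.

2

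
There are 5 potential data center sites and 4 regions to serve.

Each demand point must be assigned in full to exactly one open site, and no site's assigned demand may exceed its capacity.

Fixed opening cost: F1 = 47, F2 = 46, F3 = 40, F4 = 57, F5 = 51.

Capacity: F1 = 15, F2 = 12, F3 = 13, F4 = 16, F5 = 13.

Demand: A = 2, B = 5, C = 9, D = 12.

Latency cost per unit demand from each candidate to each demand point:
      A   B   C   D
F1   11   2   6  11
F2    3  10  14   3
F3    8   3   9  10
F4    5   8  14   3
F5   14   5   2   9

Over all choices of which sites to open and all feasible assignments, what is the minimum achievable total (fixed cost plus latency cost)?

Open {F1, F4}; cheapest assignment that respects the capacities:
  F1 (cap 15, load 14): B, C — cost 5×2 + 9×6 = 64
  F4 (cap 16, load 14): A, D — cost 2×5 + 12×3 = 46
  Shipping 110, fixed 104 → total 214.
  Any other capacity-feasible assignment to {F1, F4} ships for at least 110.
Compare {F2, F3, F5}: its best feasible assignment gives total 222.
Compare {F3, F4, F5}: its best feasible assignment gives total 227.
Every other set of open sites that can feasibly serve all demand totals ≥ 222 even under its best assignment. Minimum: 214.

214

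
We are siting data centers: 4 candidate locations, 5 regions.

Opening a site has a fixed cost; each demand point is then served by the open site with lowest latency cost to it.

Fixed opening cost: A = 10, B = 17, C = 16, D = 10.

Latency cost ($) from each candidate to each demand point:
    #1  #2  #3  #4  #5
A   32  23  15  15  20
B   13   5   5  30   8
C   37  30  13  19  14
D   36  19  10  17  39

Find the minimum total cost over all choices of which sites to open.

73

Open {A, B}: assign each demand point to its cheapest open site.
  #1→B 13, #2→B 5, #3→B 5, #4→A 15, #5→B 8
  latency cost 46, fixed 27 → total 73.
Compare {B, D}: latency cost 48 + fixed 27 = 75.
Compare {B}: latency cost 61 + fixed 17 = 78.
Compare {B, C}: latency cost 50 + fixed 33 = 83.
All other subsets cost ≥ 75. Minimum total cost: 73.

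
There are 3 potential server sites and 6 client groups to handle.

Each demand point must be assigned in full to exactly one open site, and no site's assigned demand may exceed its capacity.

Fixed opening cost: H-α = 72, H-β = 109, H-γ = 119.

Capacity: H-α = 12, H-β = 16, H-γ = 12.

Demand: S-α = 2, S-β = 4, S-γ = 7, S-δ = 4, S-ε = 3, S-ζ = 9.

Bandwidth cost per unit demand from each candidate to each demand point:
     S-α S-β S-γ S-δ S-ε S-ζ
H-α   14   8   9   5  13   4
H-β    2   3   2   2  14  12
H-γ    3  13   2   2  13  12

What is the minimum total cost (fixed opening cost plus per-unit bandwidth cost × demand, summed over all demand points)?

413

Open {H-α, H-β, H-γ}; cheapest assignment that respects the capacities:
  H-α (cap 12, load 12): S-ε, S-ζ — cost 3×13 + 9×4 = 75
  H-β (cap 16, load 13): S-α, S-β, S-γ — cost 2×2 + 4×3 + 7×2 = 30
  H-γ (cap 12, load 4): S-δ — cost 4×2 = 8
  Shipping 113, fixed 300 → total 413.
  Any other capacity-feasible assignment to {H-α, H-β, H-γ} ships for at least 113.
Total demand is 29 and no other set of sites has combined capacity ≥ 29, so {H-α, H-β, H-γ} is the only feasible choice of open sites. Minimum: 413.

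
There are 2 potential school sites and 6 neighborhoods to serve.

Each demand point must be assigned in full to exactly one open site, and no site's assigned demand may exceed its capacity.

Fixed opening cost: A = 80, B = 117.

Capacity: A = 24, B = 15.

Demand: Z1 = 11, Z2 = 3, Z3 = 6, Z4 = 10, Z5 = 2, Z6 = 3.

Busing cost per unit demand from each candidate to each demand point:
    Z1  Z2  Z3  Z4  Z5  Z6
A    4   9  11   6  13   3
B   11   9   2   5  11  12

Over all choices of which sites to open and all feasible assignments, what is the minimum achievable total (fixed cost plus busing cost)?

Open {A, B}; cheapest assignment that respects the capacities:
  A (cap 24, load 24): Z1, Z4, Z6 — cost 11×4 + 10×6 + 3×3 = 113
  B (cap 15, load 11): Z2, Z3, Z5 — cost 3×9 + 6×2 + 2×11 = 61
  Shipping 174, fixed 197 → total 371.
  Any other capacity-feasible assignment to {A, B} ships for at least 174.
Total demand is 35 and no other set of sites has combined capacity ≥ 35, so {A, B} is the only feasible choice of open sites. Minimum: 371.

371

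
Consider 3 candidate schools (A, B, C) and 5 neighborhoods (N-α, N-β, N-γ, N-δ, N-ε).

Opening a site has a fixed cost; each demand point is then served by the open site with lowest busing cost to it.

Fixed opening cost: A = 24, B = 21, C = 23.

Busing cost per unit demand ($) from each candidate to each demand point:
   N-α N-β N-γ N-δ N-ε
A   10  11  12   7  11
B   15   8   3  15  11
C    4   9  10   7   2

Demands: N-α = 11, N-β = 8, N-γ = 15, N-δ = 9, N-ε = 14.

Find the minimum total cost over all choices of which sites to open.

288

Open {B, C}: assign each demand point to its cheapest open site.
  N-α→C 11×4=44, N-β→B 8×8=64, N-γ→B 15×3=45, N-δ→C 9×7=63, N-ε→C 14×2=28
  busing cost 244, fixed 44 → total 288.
Compare {A, B, C}: busing cost 244 + fixed 68 = 312.
Compare {C}: busing cost 357 + fixed 23 = 380.
Compare {A, C}: busing cost 357 + fixed 47 = 404.
All other subsets cost ≥ 312. Minimum total cost: 288.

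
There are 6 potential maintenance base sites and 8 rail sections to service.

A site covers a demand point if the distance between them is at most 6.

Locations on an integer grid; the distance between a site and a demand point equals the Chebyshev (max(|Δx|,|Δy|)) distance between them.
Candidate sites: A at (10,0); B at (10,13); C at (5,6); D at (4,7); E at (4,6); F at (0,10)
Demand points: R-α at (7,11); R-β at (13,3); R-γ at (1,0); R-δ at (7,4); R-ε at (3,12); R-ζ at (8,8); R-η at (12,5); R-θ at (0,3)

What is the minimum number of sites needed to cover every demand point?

2

Coverage sets (demand points within 6 of each site):
  A: {R-β, R-δ, R-η}
  B: {R-α, R-ζ}
  C: {R-α, R-γ, R-δ, R-ε, R-ζ, R-θ}
  D: {R-α, R-δ, R-ε, R-ζ, R-θ}
  E: {R-α, R-γ, R-δ, R-ε, R-ζ, R-θ}
  F: {R-ε}
No single site covers all 8 demand points.
But {A, C} covers everything, so the minimum is 2.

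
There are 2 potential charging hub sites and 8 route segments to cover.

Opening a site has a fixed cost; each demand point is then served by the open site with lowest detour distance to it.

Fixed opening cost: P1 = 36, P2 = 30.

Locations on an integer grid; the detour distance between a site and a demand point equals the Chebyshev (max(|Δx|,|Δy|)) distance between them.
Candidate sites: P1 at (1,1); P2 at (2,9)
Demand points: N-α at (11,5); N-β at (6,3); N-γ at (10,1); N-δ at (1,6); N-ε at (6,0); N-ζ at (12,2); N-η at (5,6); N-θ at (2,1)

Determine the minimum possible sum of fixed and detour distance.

86

Open {P2}: assign each demand point to its cheapest open site.
  N-α→P2 9, N-β→P2 6, N-γ→P2 8, N-δ→P2 3, N-ε→P2 9, N-ζ→P2 10, N-η→P2 3, N-θ→P2 8
  detour distance 56, fixed 30 → total 86.
Compare {P1}: detour distance 51 + fixed 36 = 87.
Compare {P1, P2}: detour distance 44 + fixed 66 = 110.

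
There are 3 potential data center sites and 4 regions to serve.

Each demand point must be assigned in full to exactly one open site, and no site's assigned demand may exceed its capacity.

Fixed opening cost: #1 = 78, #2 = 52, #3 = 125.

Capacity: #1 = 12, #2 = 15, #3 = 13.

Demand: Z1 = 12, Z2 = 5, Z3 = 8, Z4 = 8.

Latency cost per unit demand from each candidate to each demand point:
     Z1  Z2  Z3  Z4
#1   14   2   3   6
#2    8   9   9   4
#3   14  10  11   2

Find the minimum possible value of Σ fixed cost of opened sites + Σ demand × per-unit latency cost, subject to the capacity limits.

441

Open {#1, #2, #3}; cheapest assignment that respects the capacities:
  #1 (cap 12, load 8): Z3 — cost 8×3 = 24
  #2 (cap 15, load 12): Z1 — cost 12×8 = 96
  #3 (cap 13, load 13): Z2, Z4 — cost 5×10 + 8×2 = 66
  Shipping 186, fixed 255 → total 441.
  Any other capacity-feasible assignment to {#1, #2, #3} ships for at least 186.
Total demand is 33 and no other set of sites has combined capacity ≥ 33, so {#1, #2, #3} is the only feasible choice of open sites. Minimum: 441.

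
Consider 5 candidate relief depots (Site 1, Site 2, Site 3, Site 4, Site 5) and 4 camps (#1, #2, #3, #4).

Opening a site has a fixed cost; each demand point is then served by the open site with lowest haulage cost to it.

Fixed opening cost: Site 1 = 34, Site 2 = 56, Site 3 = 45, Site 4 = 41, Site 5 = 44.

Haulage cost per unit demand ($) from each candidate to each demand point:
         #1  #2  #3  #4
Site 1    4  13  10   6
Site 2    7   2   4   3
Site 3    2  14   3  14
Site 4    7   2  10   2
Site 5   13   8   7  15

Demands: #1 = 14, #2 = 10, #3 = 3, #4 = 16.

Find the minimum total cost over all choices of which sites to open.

Open {Site 3, Site 4}: assign each demand point to its cheapest open site.
  #1→Site 3 14×2=28, #2→Site 4 10×2=20, #3→Site 3 3×3=9, #4→Site 4 16×2=32
  haulage cost 89, fixed 86 → total 175.
Compare {Site 2, Site 3}: haulage cost 105 + fixed 101 = 206.
Compare {Site 1, Site 3, Site 4}: haulage cost 89 + fixed 120 = 209.
Compare {Site 1, Site 4}: haulage cost 138 + fixed 75 = 213.
All other subsets cost ≥ 206. Minimum total cost: 175.

175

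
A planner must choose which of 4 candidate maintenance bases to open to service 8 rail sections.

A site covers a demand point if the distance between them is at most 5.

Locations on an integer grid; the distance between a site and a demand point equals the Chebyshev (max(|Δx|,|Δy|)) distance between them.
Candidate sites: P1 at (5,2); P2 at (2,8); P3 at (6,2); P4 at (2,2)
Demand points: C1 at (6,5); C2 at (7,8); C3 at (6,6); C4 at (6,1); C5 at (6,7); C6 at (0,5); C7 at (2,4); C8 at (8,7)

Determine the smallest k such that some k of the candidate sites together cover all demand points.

2

Coverage sets (demand points within 5 of each site):
  P1: {C1, C3, C4, C5, C6, C7, C8}
  P2: {C1, C2, C3, C5, C6, C7}
  P3: {C1, C3, C4, C5, C7, C8}
  P4: {C1, C3, C4, C5, C6, C7}
No single site covers all 8 demand points.
But {P1, P2} covers everything, so the minimum is 2.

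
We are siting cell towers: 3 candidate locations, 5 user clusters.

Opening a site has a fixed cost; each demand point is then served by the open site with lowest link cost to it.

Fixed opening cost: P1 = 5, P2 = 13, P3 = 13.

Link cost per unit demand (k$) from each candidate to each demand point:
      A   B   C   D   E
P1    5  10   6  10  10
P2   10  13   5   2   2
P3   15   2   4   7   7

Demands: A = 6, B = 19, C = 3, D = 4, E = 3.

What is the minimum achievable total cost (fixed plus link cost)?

125

Open {P1, P2, P3}: assign each demand point to its cheapest open site.
  A→P1 6×5=30, B→P3 19×2=38, C→P3 3×4=12, D→P2 4×2=8, E→P2 3×2=6
  link cost 94, fixed 31 → total 125.
Compare {P1, P3}: link cost 129 + fixed 18 = 147.
Compare {P2, P3}: link cost 124 + fixed 26 = 150.
Compare {P3}: link cost 189 + fixed 13 = 202.
All other subsets cost ≥ 147. Minimum total cost: 125.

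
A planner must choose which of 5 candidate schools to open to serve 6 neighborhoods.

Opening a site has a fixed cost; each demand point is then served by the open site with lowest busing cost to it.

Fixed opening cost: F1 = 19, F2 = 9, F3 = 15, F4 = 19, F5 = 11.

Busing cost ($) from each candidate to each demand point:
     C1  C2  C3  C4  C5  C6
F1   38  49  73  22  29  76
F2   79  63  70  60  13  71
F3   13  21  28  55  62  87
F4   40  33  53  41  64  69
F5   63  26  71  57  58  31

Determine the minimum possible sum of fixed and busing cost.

Open {F1, F2, F3, F5}: assign each demand point to its cheapest open site.
  C1→F3 13, C2→F3 21, C3→F3 28, C4→F1 22, C5→F2 13, C6→F5 31
  busing cost 128, fixed 54 → total 182.
Compare {F1, F3, F5}: busing cost 144 + fixed 45 = 189.
Compare {F2, F3, F5}: busing cost 161 + fixed 35 = 196.
Compare {F2, F3, F4, F5}: busing cost 147 + fixed 54 = 201.
All other subsets cost ≥ 189. Minimum total cost: 182.

182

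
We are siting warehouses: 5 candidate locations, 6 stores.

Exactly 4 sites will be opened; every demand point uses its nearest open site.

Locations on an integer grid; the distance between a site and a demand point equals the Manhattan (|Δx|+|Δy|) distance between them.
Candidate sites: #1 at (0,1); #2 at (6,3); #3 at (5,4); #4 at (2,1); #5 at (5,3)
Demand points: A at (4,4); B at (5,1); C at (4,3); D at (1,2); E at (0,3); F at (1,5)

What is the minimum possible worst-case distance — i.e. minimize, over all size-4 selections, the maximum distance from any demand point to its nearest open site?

Open {#1, #2, #3, #4}.
  Farthest demand point is F at distance 5 (to #1); all others are ≤ 5.
With {#1, #2, #3, #5} the worst case is 5.
With {#1, #2, #4, #5} the worst case is 5.
No size-4 selection achieves below 5.

5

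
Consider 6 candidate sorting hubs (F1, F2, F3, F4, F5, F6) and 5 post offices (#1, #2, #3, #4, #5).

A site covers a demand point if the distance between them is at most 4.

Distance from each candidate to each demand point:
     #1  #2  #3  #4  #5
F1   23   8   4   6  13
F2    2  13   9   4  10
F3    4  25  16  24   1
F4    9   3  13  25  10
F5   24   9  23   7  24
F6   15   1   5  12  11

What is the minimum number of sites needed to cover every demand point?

Coverage sets (demand points within 4 of each site):
  F1: {#3}
  F2: {#1, #4}
  F3: {#1, #5}
  F4: {#2}
  F5: {}
  F6: {#2}
No 3 sites suffice: every size-3 union leaves at least one demand point uncovered.
But {F1, F2, F3, F4} covers everything, so the minimum is 4.

4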